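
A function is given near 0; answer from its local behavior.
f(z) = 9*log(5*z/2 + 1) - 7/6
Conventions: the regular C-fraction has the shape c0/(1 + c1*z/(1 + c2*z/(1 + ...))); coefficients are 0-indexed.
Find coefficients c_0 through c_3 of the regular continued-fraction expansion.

Taylor coefficients (expand at 0): a_0 = -7/6, a_1 = 45/2, a_2 = -225/8, a_3 = 375/8.
c0 = a_0 = -7/6. Peel one level at a time: if S = 1 + c*z/S' with S'(0) = 1, then c is the z-coefficient of S and S' = c*z/(S - 1).
S_1 = c0/f = 1 + (135/7)*z + (68175/196)*z^2 + ...; c1 = 135/7.
S_2 = c1*z/(S_1 - 1) = 1 + (-505/28)*z + (-25/48)*z^2 + ...; c2 = -505/28.
S_3 = c2*z/(S_2 - 1) = 1 + (-35/1212)*z + ...; c3 = -35/1212.

The regular C-fraction coefficients are [-7/6, 135/7, -505/28, -35/1212].


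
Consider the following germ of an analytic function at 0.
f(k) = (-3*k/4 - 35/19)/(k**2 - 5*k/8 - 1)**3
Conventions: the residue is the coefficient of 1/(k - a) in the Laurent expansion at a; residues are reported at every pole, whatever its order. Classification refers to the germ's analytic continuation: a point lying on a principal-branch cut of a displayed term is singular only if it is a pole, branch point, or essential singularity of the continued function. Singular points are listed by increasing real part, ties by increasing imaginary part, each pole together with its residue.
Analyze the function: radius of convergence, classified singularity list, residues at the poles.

Denominator factor (k**2 - 5*k/8 - 1)^3: discriminant 281/64, real irrational roots 5/16 + (1/16)*sqrt(281) and 5/16 - (1/16)*sqrt(281); poles of order 3, moduli 5/16 + (1/16)*sqrt(281) and -5/16 + (1/16)*sqrt(281).
The radius of convergence is the smallest modulus among the singular points: -5/16 + (1/16)*sqrt(281).
The factor k**2 - 5*k/8 - 1 splits as (k - a)(k - a') with a = 5/16 - (1/16)*sqrt(281), a' = 5/16 + (1/16)*sqrt(281). At the order-3 pole a set g(k) = (k - a)^3*f(k) = [-3*k/4 - 35/19] / (k - a')^3.
Order-3 pole: residue = g''(a)/2; g''(5/16 - (1/16)*sqrt(281)) = (15513600/421572779)*sqrt(281), so the residue is (7756800/421572779)*sqrt(281).
The factor k**2 - 5*k/8 - 1 splits as (k - a)(k - a') with a = 5/16 + (1/16)*sqrt(281), a' = 5/16 - (1/16)*sqrt(281). At the order-3 pole a set g(k) = (k - a)^3*f(k) = [-3*k/4 - 35/19] / (k - a')^3.
Order-3 pole: residue = g''(a)/2; g''(5/16 + (1/16)*sqrt(281)) = -(15513600/421572779)*sqrt(281), so the residue is -(7756800/421572779)*sqrt(281).
List the singular points by increasing real part (a conjugate pair: the negative imaginary part first).

Radius of convergence at 0: -5/16 + (1/16)*sqrt(281).
At 5/16 - (1/16)*sqrt(281): a pole of order 3; residue (7756800/421572779)*sqrt(281).
At 5/16 + (1/16)*sqrt(281): a pole of order 3; residue -(7756800/421572779)*sqrt(281).


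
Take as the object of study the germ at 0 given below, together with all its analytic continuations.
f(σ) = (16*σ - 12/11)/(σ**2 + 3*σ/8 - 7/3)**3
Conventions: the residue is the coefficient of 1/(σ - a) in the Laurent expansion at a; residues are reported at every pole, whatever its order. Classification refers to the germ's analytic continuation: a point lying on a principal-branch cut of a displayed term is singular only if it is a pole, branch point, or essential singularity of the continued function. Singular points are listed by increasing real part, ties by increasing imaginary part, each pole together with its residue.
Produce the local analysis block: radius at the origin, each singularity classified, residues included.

Denominator factor (σ**2 + 3*σ/8 - 7/3)^3: discriminant 1819/192, real irrational roots -3/16 + (1/48)*sqrt(5457) and -3/16 - (1/48)*sqrt(5457); poles of order 3, moduli -3/16 + (1/48)*sqrt(5457) and 3/16 + (1/48)*sqrt(5457).
The radius of convergence is the smallest modulus among the singular points: -3/16 + (1/48)*sqrt(5457).
The factor σ**2 + 3*σ/8 - 7/3 splits as (σ - a)(σ - a') with a = -3/16 - (1/48)*sqrt(5457), a' = -3/16 + (1/48)*sqrt(5457). At the order-3 pole a set g(σ) = (σ - a)^3*f(σ) = [16*σ - 12/11] / (σ - a')^3.
Order-3 pole: residue = g''(a)/2; g''(-3/16 - (1/48)*sqrt(5457)) = (159252480/66204998849)*sqrt(5457), so the residue is (79626240/66204998849)*sqrt(5457).
The factor σ**2 + 3*σ/8 - 7/3 splits as (σ - a)(σ - a') with a = -3/16 + (1/48)*sqrt(5457), a' = -3/16 - (1/48)*sqrt(5457). At the order-3 pole a set g(σ) = (σ - a)^3*f(σ) = [16*σ - 12/11] / (σ - a')^3.
Order-3 pole: residue = g''(a)/2; g''(-3/16 + (1/48)*sqrt(5457)) = -(159252480/66204998849)*sqrt(5457), so the residue is -(79626240/66204998849)*sqrt(5457).
List the singular points by increasing real part (a conjugate pair: the negative imaginary part first).

Radius of convergence at 0: -3/16 + (1/48)*sqrt(5457).
At -3/16 - (1/48)*sqrt(5457): a pole of order 3; residue (79626240/66204998849)*sqrt(5457).
At -3/16 + (1/48)*sqrt(5457): a pole of order 3; residue -(79626240/66204998849)*sqrt(5457).


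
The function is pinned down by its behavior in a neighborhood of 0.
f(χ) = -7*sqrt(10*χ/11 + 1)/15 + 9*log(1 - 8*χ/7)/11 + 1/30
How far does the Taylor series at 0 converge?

The radius of convergence is 7/8.

Branch term (9/11)*log(1 - χ/(7/8)): its argument vanishes at χ = 7/8, a logarithmic branch point, modulus 7/8.
Branch term (-7/15)*sqrt(1 - χ/(-11/10)): its argument vanishes at χ = -11/10, a square-root branch point, modulus 11/10.
The radius of convergence is the smallest modulus among the singular points: 7/8.


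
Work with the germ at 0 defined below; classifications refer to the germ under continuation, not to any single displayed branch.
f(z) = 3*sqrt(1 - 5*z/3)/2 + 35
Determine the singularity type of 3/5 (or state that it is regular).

The point is an algebraic (square-root) branch point.

The term (3/2)*sqrt(1 - z/(3/5)) has argument 1 - 3/5/(3/5) = 0 at 3/5: a square-root (algebraic, two-sheeted) branch point; the remaining terms are analytic or single-valued there.


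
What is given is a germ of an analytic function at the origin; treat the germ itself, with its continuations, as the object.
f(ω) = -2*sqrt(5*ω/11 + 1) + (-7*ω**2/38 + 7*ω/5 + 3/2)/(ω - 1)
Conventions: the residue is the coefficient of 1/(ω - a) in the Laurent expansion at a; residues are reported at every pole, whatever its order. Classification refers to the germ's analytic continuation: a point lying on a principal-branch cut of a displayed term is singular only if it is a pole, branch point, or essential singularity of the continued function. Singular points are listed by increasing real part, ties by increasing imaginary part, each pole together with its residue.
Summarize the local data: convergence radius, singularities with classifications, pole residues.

Denominator factor (ω - 1): pole of order 1 at 1, modulus 1.
Branch term (-2)*sqrt(1 - ω/(-11/5)): its argument vanishes at ω = -11/5, a square-root branch point, modulus 11/5.
The radius of convergence is the smallest modulus among the singular points: 1.
The branch term is analytic at 1 and contributes nothing to the residue; only the rational part matters.
At the order-1 pole 1 set g(ω) = (ω - (1))*(rational part) = -7*ω**2/38 + 7*ω/5 + 3/2.
Simple pole: residue = g(a) at a = 1, which is 258/95.
List the singular points by increasing real part (a conjugate pair: the negative imaginary part first).

Radius of convergence at 0: 1.
At -11/5: an algebraic (square-root) branch point.
At 1: a pole of order 1; residue 258/95.


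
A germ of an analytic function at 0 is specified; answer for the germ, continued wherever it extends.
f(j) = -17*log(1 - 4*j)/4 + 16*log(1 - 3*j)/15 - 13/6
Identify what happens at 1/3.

The term (16/15)*log(1 - j/(1/3)) has argument 1 - 1/3/(1/3) = 0 at 1/3: a logarithmic (infinitely-sheeted) branch point; the remaining terms are analytic or single-valued there.

The point is a logarithmic branch point.


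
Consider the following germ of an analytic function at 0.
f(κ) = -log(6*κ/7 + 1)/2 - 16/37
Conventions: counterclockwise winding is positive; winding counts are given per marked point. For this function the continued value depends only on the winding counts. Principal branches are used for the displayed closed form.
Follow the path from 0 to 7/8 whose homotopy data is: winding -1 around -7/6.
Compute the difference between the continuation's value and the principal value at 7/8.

The rational part is single-valued and drops out of the difference; each branch term changes only by its own monodromy.
(-1/2)*log(1 - κ/(-7/6)): each positive loop around -7/6 adds 2*pi*i to the log, so winding -1 contributes (-1/2)*(-1)*2*pi*i = pi*i.
Summing the contributions at κ = 7/8 gives pi*i.

Continued minus principal equals pi*i.


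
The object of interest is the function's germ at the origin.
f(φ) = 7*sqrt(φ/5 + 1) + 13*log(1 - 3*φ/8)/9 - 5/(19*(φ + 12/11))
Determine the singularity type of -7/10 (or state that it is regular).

Denominator factors: φ + 12/11 = 43/110 at φ = -7/10 — none vanishes.
Branch term log(1 - φ/(8/3)): argument at -7/10 is 101/80, nonzero, so -7/10 is not its branch point (a point on a principal cut is still regular for the continued germ).
Branch term sqrt(1 - φ/(-5)): argument at -7/10 is 43/50, nonzero, so -7/10 is not its branch point (a point on a principal cut is still regular for the continued germ).
So the germ continues analytically to -7/10.

The point is a regular point.


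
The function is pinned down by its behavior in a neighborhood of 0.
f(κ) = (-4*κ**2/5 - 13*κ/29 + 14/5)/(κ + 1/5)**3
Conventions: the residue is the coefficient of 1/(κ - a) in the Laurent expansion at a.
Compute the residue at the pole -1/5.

The residue is -4/5.

At the order-3 pole -1/5 set g(κ) = (κ - (-1/5))^3*f(κ) = -4*κ**2/5 - 13*κ/29 + 14/5.
Order-3 pole: residue = g''(a)/2; g''(-1/5) = -8/5, so the residue is -4/5.


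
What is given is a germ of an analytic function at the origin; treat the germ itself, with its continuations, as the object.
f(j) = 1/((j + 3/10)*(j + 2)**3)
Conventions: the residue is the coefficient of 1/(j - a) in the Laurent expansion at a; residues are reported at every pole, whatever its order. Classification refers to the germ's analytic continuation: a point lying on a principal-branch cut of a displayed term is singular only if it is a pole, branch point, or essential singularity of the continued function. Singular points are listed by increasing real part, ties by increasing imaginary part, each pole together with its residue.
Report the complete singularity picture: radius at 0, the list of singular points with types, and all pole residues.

Denominator factor (j + 2)^3: pole of order 3 at -2, modulus 2.
Denominator factor (j + 3/10): pole of order 1 at -3/10, modulus 3/10.
The radius of convergence is the smallest modulus among the singular points: 3/10.
At the order-3 pole -2 set g(j) = (j - (-2))^3*f(j) = 1/(j + 3/10).
Order-3 pole: residue = g''(a)/2; g''(-2) = -2000/4913, so the residue is -1000/4913.
At the order-1 pole -3/10 set g(j) = (j - (-3/10))*f(j) = (j + 2)**(-3).
Simple pole: residue = g(a) at a = -3/10, which is 1000/4913.
List the singular points by increasing real part (a conjugate pair: the negative imaginary part first).

Radius of convergence at 0: 3/10.
At -2: a pole of order 3; residue -1000/4913.
At -3/10: a pole of order 1; residue 1000/4913.


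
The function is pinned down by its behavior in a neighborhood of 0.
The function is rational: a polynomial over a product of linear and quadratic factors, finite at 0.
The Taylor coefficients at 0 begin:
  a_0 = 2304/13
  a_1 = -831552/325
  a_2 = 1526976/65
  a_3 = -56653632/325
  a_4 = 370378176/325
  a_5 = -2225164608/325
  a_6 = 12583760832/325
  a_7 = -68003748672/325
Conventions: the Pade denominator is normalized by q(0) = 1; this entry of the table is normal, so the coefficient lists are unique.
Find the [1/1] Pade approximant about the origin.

Taylor coefficients needed (read off): a_0 = 2304/13, a_1 = -831552/325, a_2 = 1526976/65.
Write the denominator as Q(τ) = 1 + q1*τ. Requiring Q*f - P = O(τ^3) with deg P <= 1 kills the coefficients of τ^2..τ^2 in Q*f:
  τ^2: a_2 + q1*a_1 = 0, i.e. 1526976/65 + (-831552/325)*q1 = 0.
Solving this linear system: q1 = 39765/4331.
The numerator is Q*f truncated at degree 1: P0 = a_0 = 2304/13; P1 = a_1 + q1*a_0 = -1310987712/1407575.

The Pade approximant has numerator coefficients [2304/13, -1310987712/1407575]; denominator coefficients [1, 39765/4331].


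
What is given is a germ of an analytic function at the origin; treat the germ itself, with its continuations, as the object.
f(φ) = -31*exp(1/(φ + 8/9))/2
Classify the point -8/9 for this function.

The point is an essential singularity.

The exponent 1/(φ - (-8/9)) has a pole at -8/9, so exp(1/(φ - (-8/9))) takes every nonzero value near it: an essential singularity (not a pole of any order).


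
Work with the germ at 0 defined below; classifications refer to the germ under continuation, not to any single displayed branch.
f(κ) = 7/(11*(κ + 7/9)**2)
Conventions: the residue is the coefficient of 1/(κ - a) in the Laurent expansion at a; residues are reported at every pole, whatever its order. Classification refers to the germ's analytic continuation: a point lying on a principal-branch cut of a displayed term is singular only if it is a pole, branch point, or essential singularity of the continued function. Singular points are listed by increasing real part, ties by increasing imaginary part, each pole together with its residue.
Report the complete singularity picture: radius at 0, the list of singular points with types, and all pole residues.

Denominator factor (κ + 7/9)^2: pole of order 2 at -7/9, modulus 7/9.
The radius of convergence is the smallest modulus among the singular points: 7/9.
At the order-2 pole -7/9 set g(κ) = (κ - (-7/9))^2*f(κ) = 7/11.
Order-2 pole: residue = g'(a); g'(-7/9) = 0, so the residue is 0.

Radius of convergence at 0: 7/9.
At -7/9: a pole of order 2; residue 0.


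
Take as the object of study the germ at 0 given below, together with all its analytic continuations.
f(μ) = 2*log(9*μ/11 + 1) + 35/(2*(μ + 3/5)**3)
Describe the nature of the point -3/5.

The denominator factor μ + 3/5 vanishes at -3/5 and appears to the power 3; the numerator there equals 35/2, nonzero, and no other factor vanishes.
The branch terms are analytic at this point.
Hence a pole whose order is the multiplicity, 3.

The point is a pole of order 3.


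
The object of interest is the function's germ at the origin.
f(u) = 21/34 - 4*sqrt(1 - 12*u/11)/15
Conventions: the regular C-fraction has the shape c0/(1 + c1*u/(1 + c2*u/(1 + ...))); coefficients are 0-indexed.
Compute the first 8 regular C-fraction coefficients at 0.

The regular C-fraction coefficients are [179/510, -816/1969, 279/1969, 179/341, -365/341, -279/4015, -1911/4015, -1095/7007].

Taylor coefficients (expand at 0): a_0 = 179/510, a_1 = 8/55, a_2 = 24/605, a_3 = 144/6655, a_4 = 216/14641, a_5 = 9072/805255, a_6 = 81648/8857805, a_7 = 69984/8857805.
c0 = a_0 = 179/510. Peel one level at a time: if S = 1 + c*u/S' with S'(0) = 1, then c is the u-coefficient of S and S' = c*u/(S - 1).
S_1 = c0/f = 1 + (-816/1969)*u + (227664/3876961)*u^2 + ...; c1 = -816/1969.
S_2 = c1*u/(S_1 - 1) = 1 + (279/1969)*u + (-9/121)*u^2 + ...; c2 = 279/1969.
S_3 = c2*u/(S_2 - 1) = 1 + (179/341)*u + (65335/116281)*u^2 + ...; c3 = 179/341.
S_4 = c3*u/(S_3 - 1) = 1 + (-365/341)*u + (-9/121)*u^2 + ...; c4 = -365/341.
S_5 = c4*u/(S_4 - 1) = 1 + (-279/4015)*u + (-533169/16120225)*u^2 + ...; c5 = -279/4015.
S_6 = c5*u/(S_5 - 1) = 1 + (-1911/4015)*u + (-9/121)*u^2 + ...; c6 = -1911/4015.
S_7 = c6*u/(S_6 - 1) = 1 + (-1095/7007)*u + ...; c7 = -1095/7007.


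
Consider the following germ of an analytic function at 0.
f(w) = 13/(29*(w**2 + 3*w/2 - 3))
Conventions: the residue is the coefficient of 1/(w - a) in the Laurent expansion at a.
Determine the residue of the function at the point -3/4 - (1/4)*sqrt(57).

The factor w**2 + 3*w/2 - 3 splits as (w - a)(w - a') with a = -3/4 - (1/4)*sqrt(57), a' = -3/4 + (1/4)*sqrt(57). At the order-1 pole a set g(w) = (w - a)*f(w) = [13/29] / (w - a').
Simple pole: residue = g(a) at a = -3/4 - (1/4)*sqrt(57), which is -(26/1653)*sqrt(57).

The residue is -(26/1653)*sqrt(57).


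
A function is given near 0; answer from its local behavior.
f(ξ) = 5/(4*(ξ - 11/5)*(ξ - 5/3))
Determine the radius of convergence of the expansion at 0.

The radius of convergence is 5/3.

Denominator factor (ξ - 11/5): pole of order 1 at 11/5, modulus 11/5.
Denominator factor (ξ - 5/3): pole of order 1 at 5/3, modulus 5/3.
The radius of convergence is the smallest modulus among the singular points: 5/3.


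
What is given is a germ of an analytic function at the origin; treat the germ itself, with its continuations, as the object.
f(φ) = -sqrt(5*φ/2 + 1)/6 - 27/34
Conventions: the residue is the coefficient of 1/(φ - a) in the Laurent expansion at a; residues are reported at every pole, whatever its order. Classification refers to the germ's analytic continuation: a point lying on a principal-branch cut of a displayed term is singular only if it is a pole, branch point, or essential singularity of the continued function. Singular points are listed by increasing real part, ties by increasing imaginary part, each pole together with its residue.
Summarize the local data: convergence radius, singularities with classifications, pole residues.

Branch term (-1/6)*sqrt(1 - φ/(-2/5)): its argument vanishes at φ = -2/5, a square-root branch point, modulus 2/5.
The radius of convergence is the smallest modulus among the singular points: 2/5.

Radius of convergence at 0: 2/5.
At -2/5: an algebraic (square-root) branch point.


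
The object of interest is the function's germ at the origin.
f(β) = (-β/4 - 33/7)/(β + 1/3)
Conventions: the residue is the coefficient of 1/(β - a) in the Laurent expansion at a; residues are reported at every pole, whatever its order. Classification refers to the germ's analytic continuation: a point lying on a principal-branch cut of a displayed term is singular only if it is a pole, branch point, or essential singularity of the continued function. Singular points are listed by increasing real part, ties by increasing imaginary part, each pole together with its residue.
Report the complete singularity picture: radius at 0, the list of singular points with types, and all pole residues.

Denominator factor (β + 1/3): pole of order 1 at -1/3, modulus 1/3.
The radius of convergence is the smallest modulus among the singular points: 1/3.
At the order-1 pole -1/3 set g(β) = (β - (-1/3))*f(β) = -β/4 - 33/7.
Simple pole: residue = g(a) at a = -1/3, which is -389/84.

Radius of convergence at 0: 1/3.
At -1/3: a pole of order 1; residue -389/84.


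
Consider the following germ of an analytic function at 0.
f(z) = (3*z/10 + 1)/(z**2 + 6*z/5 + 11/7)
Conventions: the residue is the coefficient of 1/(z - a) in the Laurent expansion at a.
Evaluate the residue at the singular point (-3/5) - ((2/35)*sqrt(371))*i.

The residue is (3/20) + ((41/2120)*sqrt(371))*i.

The factor z**2 + 6*z/5 + 11/7 splits as (z - a)(z - a') with a = (-3/5) - ((2/35)*sqrt(371))*i, a' = (-3/5) + ((2/35)*sqrt(371))*i. At the order-1 pole a set g(z) = (z - a)*f(z) = [3*z/10 + 1] / (z - a').
Simple pole: residue = g(a) at a = (-3/5) - ((2/35)*sqrt(371))*i, which is (3/20) + ((41/2120)*sqrt(371))*i.


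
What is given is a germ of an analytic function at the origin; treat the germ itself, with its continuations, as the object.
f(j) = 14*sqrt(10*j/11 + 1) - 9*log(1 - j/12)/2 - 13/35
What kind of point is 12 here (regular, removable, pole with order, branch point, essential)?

The point is a logarithmic branch point.

The term (-9/2)*log(1 - j/(12)) has argument 1 - 12/(12) = 0 at 12: a logarithmic (infinitely-sheeted) branch point; the remaining terms are analytic or single-valued there.


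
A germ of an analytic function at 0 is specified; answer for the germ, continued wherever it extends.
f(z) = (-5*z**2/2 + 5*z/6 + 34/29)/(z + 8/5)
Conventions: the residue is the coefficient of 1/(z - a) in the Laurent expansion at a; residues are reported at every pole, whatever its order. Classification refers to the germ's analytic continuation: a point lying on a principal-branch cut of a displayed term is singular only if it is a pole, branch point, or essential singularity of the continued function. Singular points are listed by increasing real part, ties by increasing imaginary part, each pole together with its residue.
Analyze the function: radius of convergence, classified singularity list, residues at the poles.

Denominator factor (z + 8/5): pole of order 1 at -8/5, modulus 8/5.
The radius of convergence is the smallest modulus among the singular points: 8/5.
At the order-1 pole -8/5 set g(z) = (z - (-8/5))*f(z) = -5*z**2/2 + 5*z/6 + 34/29.
Simple pole: residue = g(a) at a = -8/5, which is -2854/435.

Radius of convergence at 0: 8/5.
At -8/5: a pole of order 1; residue -2854/435.


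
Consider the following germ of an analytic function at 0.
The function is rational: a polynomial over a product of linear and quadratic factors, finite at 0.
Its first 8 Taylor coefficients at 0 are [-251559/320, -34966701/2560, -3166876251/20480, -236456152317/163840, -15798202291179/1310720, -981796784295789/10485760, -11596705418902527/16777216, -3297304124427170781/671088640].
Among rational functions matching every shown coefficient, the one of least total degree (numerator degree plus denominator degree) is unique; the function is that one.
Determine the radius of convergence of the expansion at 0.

The radius of convergence is 2/11.

No rational of total degree below 4 reproduces all 8 coefficients; solving the [0/4] Pade equations on them gives f(φ) = -27/(5*(φ - 8/7)*(φ - 2/11)**3), whose expansion matches every shown term.
Denominator factor (φ - 8/7): pole of order 1 at 8/7, modulus 8/7.
Denominator factor (φ - 2/11)^3: pole of order 3 at 2/11, modulus 2/11.
The radius of convergence is the smallest modulus among the singular points: 2/11.


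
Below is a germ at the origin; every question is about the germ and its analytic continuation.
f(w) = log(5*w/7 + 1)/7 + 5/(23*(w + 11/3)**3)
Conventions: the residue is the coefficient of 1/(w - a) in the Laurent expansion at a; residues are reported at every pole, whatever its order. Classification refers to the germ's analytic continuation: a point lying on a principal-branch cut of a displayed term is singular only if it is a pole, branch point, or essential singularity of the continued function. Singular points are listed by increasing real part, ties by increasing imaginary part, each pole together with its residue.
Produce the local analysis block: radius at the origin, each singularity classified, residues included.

Denominator factor (w + 11/3)^3: pole of order 3 at -11/3, modulus 11/3.
Branch term (1/7)*log(1 - w/(-7/5)): its argument vanishes at w = -7/5, a logarithmic branch point, modulus 7/5.
The radius of convergence is the smallest modulus among the singular points: 7/5.
The branch term is analytic at -11/3 and contributes nothing to the residue; only the rational part matters.
At the order-3 pole -11/3 set g(w) = (w - (-11/3))^3*(rational part) = 5/23.
Order-3 pole: residue = g''(a)/2; g''(-11/3) = 0, so the residue is 0.
List the singular points by increasing real part (a conjugate pair: the negative imaginary part first).

Radius of convergence at 0: 7/5.
At -11/3: a pole of order 3; residue 0.
At -7/5: a logarithmic branch point.


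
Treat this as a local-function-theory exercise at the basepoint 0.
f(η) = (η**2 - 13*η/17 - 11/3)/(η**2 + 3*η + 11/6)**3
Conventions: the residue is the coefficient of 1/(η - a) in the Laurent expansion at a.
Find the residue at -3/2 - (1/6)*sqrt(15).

The residue is (3/17)*sqrt(15).

The factor η**2 + 3*η + 11/6 splits as (η - a)(η - a') with a = -3/2 - (1/6)*sqrt(15), a' = -3/2 + (1/6)*sqrt(15). At the order-3 pole a set g(η) = (η - a)^3*f(η) = [η**2 - 13*η/17 - 11/3] / (η - a')^3.
Order-3 pole: residue = g''(a)/2; g''(-3/2 - (1/6)*sqrt(15)) = (6/17)*sqrt(15), so the residue is (3/17)*sqrt(15).


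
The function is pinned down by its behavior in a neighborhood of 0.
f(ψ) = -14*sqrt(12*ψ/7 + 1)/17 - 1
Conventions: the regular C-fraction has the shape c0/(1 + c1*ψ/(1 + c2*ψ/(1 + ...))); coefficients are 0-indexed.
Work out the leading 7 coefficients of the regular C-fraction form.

Taylor coefficients (expand at 0): a_0 = -31/17, a_1 = -12/17, a_2 = 36/119, a_3 = -216/833, a_4 = 1620/5831, a_5 = -1944/5831, a_6 = 17496/40817.
c0 = a_0 = -31/17. Peel one level at a time: if S = 1 + c*ψ/S' with S'(0) = 1, then c is the ψ-coefficient of S and S' = c*ψ/(S - 1).
S_1 = c0/f = 1 + (-12/31)*ψ + (2124/6727)*ψ^2 + ...; c1 = -12/31.
S_2 = c1*ψ/(S_1 - 1) = 1 + (177/217)*ψ + (-9/49)*ψ^2 + ...; c2 = 177/217.
S_3 = c2*ψ/(S_2 - 1) = 1 + (93/413)*ψ + (-24273/170569)*ψ^2 + ...; c3 = 93/413.
S_4 = c3*ψ/(S_3 - 1) = 1 + (261/413)*ψ + (-9/49)*ψ^2 + ...; c4 = 261/413.
S_5 = c4*ψ/(S_4 - 1) = 1 + (59/203)*ψ + (-6785/41209)*ψ^2 + ...; c5 = 59/203.
S_6 = c5*ψ/(S_5 - 1) = 1 + (115/203)*ψ + ...; c6 = 115/203.

The regular C-fraction coefficients are [-31/17, -12/31, 177/217, 93/413, 261/413, 59/203, 115/203].


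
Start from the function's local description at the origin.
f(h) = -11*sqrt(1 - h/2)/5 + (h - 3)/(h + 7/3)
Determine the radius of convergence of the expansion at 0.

The radius of convergence is 2.

Denominator factor (h + 7/3): pole of order 1 at -7/3, modulus 7/3.
Branch term (-11/5)*sqrt(1 - h/(2)): its argument vanishes at h = 2, a square-root branch point, modulus 2.
The radius of convergence is the smallest modulus among the singular points: 2.


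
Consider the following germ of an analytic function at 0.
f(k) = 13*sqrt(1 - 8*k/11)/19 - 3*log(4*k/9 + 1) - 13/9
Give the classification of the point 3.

The point is a regular point.

There is no denominator, hence no pole anywhere.
Branch term log(1 - k/(-9/4)): argument at 3 is 7/3, nonzero, so 3 is not its branch point (a point on a principal cut is still regular for the continued germ).
Branch term sqrt(1 - k/(11/8)): argument at 3 is -13/11, nonzero, so 3 is not its branch point (a point on a principal cut is still regular for the continued germ).
So the germ continues analytically to 3.


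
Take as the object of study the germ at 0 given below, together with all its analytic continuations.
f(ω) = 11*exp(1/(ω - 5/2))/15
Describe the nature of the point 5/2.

The exponent 1/(ω - (5/2)) has a pole at 5/2, so exp(1/(ω - (5/2))) takes every nonzero value near it: an essential singularity (not a pole of any order).

The point is an essential singularity.


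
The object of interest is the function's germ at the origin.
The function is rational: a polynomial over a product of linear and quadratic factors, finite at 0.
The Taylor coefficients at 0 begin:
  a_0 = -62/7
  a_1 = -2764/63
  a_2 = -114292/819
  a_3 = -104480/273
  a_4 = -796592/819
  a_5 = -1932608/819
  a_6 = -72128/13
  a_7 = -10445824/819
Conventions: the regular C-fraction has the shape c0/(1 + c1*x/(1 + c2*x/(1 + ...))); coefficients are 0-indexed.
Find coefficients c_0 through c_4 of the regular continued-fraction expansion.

Taylor coefficients (read off): a_0 = -62/7, a_1 = -2764/63, a_2 = -114292/819, a_3 = -104480/273, a_4 = -796592/819.
c0 = a_0 = -62/7. Peel one level at a time: if S = 1 + c*x/S' with S'(0) = 1, then c is the x-coefficient of S and S' = c*x/(S - 1).
S_1 = c0/f = 1 + (-1382/279)*x + (8885278/1011933)*x^2 + ...; c1 = -1382/279.
S_2 = c1*x/(S_1 - 1) = 1 + (4442639/2506257)*x + (112508449/80694289)*x^2 + ...; c2 = 4442639/2506257.
S_3 = c2*x/(S_2 - 1) = 1 + (-31389857271/39908226137)*x + (-6591870026910/256581536696173)*x^2 + ...; c3 = -31389857271/39908226137.
S_4 = c3*x/(S_3 - 1) = 1 + (-145110/4442639)*x + ...; c4 = -145110/4442639.

The regular C-fraction coefficients are [-62/7, -1382/279, 4442639/2506257, -31389857271/39908226137, -145110/4442639].


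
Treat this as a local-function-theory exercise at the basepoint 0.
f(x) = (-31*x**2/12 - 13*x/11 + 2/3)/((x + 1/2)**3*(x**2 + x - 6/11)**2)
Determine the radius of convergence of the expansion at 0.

Denominator factor (x**2 + x - 6/11)^2: discriminant 35/11, real irrational roots -1/2 + (1/22)*sqrt(385) and -1/2 - (1/22)*sqrt(385); poles of order 2, moduli -1/2 + (1/22)*sqrt(385) and 1/2 + (1/22)*sqrt(385).
Denominator factor (x + 1/2)^3: pole of order 3 at -1/2, modulus 1/2.
The radius of convergence is the smallest modulus among the singular points: -1/2 + (1/22)*sqrt(385).

The radius of convergence is -1/2 + (1/22)*sqrt(385).


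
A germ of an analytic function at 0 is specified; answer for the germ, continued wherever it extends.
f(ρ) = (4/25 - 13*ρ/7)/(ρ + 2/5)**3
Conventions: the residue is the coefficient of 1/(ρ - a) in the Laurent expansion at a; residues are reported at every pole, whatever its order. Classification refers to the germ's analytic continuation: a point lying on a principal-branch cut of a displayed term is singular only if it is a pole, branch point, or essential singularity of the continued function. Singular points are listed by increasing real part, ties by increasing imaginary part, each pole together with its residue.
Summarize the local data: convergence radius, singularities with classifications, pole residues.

Radius of convergence at 0: 2/5.
At -2/5: a pole of order 3; residue 0.

Denominator factor (ρ + 2/5)^3: pole of order 3 at -2/5, modulus 2/5.
The radius of convergence is the smallest modulus among the singular points: 2/5.
At the order-3 pole -2/5 set g(ρ) = (ρ - (-2/5))^3*f(ρ) = 4/25 - 13*ρ/7.
Order-3 pole: residue = g''(a)/2; g''(-2/5) = 0, so the residue is 0.


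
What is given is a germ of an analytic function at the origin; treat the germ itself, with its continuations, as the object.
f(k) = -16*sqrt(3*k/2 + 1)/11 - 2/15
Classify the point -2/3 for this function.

The term (-16/11)*sqrt(1 - k/(-2/3)) has argument 1 - -2/3/(-2/3) = 0 at -2/3: a square-root (algebraic, two-sheeted) branch point; the remaining terms are analytic or single-valued there.

The point is an algebraic (square-root) branch point.


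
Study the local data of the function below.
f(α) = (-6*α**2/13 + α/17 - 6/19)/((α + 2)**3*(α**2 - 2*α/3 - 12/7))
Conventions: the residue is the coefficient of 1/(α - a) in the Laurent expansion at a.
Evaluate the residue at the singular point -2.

The residue is -4365207/13553384.

At the order-3 pole -2 set g(α) = (α - (-2))^3*f(α) = (-6*α**2/13 + α/17 - 6/19)/(α**2 - 2*α/3 - 12/7).
Order-3 pole: residue = g''(a)/2; g''(-2) = -4365207/6776692, so the residue is -4365207/13553384.


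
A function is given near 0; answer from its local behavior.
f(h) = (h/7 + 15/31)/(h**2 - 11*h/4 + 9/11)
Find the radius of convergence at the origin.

The radius of convergence is 11/8 - (1/88)*sqrt(8305).

Denominator factor (h**2 - 11*h/4 + 9/11): discriminant 755/176, real irrational roots 11/8 + (1/88)*sqrt(8305) and 11/8 - (1/88)*sqrt(8305); poles of order 1, moduli 11/8 + (1/88)*sqrt(8305) and 11/8 - (1/88)*sqrt(8305).
The radius of convergence is the smallest modulus among the singular points: 11/8 - (1/88)*sqrt(8305).


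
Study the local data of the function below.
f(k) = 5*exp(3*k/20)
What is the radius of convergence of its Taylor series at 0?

The factor exp(3*k/20) is entire and contributes no finite singular point.
The polynomial part has no poles.
No finite singular points: the Taylor series at 0 converges everywhere.

The radius of convergence is infinite.


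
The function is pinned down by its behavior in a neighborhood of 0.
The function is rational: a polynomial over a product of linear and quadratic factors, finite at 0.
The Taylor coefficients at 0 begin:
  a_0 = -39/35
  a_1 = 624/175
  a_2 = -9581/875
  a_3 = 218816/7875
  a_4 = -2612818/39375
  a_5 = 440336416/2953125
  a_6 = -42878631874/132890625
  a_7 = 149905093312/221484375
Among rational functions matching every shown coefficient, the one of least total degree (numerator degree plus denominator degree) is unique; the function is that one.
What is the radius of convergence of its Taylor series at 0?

No rational of total degree below 6 reproduces all 8 coefficients; solving the [0/6] Pade equations on them gives f(κ) = 39/(35*(κ - 5/3)**3*(κ + 3/5)**3), whose expansion matches every shown term.
Denominator factor (κ + 3/5)^3: pole of order 3 at -3/5, modulus 3/5.
Denominator factor (κ - 5/3)^3: pole of order 3 at 5/3, modulus 5/3.
The radius of convergence is the smallest modulus among the singular points: 3/5.

The radius of convergence is 3/5.


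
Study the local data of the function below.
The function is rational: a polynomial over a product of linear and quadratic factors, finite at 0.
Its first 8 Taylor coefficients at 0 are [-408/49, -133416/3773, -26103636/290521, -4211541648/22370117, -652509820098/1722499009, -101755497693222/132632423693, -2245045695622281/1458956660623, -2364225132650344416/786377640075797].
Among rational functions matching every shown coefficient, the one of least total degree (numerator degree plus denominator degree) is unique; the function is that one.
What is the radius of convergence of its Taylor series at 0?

The radius of convergence is 7/12.

No rational of total degree below 4 reproduces all 8 coefficients; solving the [0/4] Pade equations on them gives f(ρ) = -17/(9*(ρ - 7/12)**2*(ρ**2 - 6*ρ/11 + 2/3)), whose expansion matches every shown term.
Denominator factor (ρ - 7/12)^2: pole of order 2 at 7/12, modulus 7/12.
Denominator factor (ρ**2 - 6*ρ/11 + 2/3): discriminant -860/363, complex-conjugate roots (3/11) + ((1/33)*sqrt(645))*i and (3/11) - ((1/33)*sqrt(645))*i; poles of order 1, moduli (1/3)*sqrt(6) and (1/3)*sqrt(6).
The radius of convergence is the smallest modulus among the singular points: 7/12.


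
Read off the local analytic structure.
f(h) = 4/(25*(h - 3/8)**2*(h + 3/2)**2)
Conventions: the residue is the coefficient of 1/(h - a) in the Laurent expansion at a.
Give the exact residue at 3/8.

At the order-2 pole 3/8 set g(h) = (h - (3/8))^2*f(h) = 4/(25*(h + 3/2)**2).
Order-2 pole: residue = g'(a); g'(3/8) = -4096/84375, so the residue is -4096/84375.

The residue is -4096/84375.


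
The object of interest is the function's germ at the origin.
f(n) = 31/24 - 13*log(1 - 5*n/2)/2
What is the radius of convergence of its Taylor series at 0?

Branch term (-13/2)*log(1 - n/(2/5)): its argument vanishes at n = 2/5, a logarithmic branch point, modulus 2/5.
The radius of convergence is the smallest modulus among the singular points: 2/5.

The radius of convergence is 2/5.


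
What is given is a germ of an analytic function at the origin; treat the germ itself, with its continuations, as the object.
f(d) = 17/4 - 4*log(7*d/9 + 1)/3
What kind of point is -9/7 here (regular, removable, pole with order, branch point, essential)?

The point is a logarithmic branch point.

The term (-4/3)*log(1 - d/(-9/7)) has argument 1 - -9/7/(-9/7) = 0 at -9/7: a logarithmic (infinitely-sheeted) branch point; the remaining terms are analytic or single-valued there.


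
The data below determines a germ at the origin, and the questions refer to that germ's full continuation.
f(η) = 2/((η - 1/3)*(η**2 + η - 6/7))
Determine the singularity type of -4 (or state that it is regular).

Denominator factors: η - 1/3 = -13/3 at η = -4; η**2 + η - 6/7 = 78/7 at η = -4 — none vanishes.
So the germ continues analytically to -4.

The point is a regular point.


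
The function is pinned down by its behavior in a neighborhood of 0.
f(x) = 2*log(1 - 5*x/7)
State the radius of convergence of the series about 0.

Branch term (2)*log(1 - x/(7/5)): its argument vanishes at x = 7/5, a logarithmic branch point, modulus 7/5.
The radius of convergence is the smallest modulus among the singular points: 7/5.

The radius of convergence is 7/5.


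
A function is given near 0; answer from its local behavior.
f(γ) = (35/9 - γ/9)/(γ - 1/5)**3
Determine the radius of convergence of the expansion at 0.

Denominator factor (γ - 1/5)^3: pole of order 3 at 1/5, modulus 1/5.
The radius of convergence is the smallest modulus among the singular points: 1/5.

The radius of convergence is 1/5.


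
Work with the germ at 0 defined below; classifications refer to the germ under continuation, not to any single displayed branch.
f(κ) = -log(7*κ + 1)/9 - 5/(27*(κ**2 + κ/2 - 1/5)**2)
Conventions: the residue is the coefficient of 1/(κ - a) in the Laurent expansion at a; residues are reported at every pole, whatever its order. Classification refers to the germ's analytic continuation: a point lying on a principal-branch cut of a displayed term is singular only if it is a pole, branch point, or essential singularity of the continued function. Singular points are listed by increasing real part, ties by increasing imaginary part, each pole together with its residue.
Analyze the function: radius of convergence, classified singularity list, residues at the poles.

Radius of convergence at 0: 1/7.
At -1/4 - (1/20)*sqrt(105): a pole of order 2; residue -(400/11907)*sqrt(105).
At -1/7: a logarithmic branch point.
At -1/4 + (1/20)*sqrt(105): a pole of order 2; residue (400/11907)*sqrt(105).

Denominator factor (κ**2 + κ/2 - 1/5)^2: discriminant 21/20, real irrational roots -1/4 + (1/20)*sqrt(105) and -1/4 - (1/20)*sqrt(105); poles of order 2, moduli -1/4 + (1/20)*sqrt(105) and 1/4 + (1/20)*sqrt(105).
Branch term (-1/9)*log(1 - κ/(-1/7)): its argument vanishes at κ = -1/7, a logarithmic branch point, modulus 1/7.
The radius of convergence is the smallest modulus among the singular points: 1/7.
The branch term is analytic at -1/4 - (1/20)*sqrt(105) and contributes nothing to the residue; only the rational part matters.
The factor κ**2 + κ/2 - 1/5 splits as (κ - a)(κ - a') with a = -1/4 - (1/20)*sqrt(105), a' = -1/4 + (1/20)*sqrt(105). At the order-2 pole a set g(κ) = (κ - a)^2*(rational part) = [-5/27] / (κ - a')^2.
Order-2 pole: residue = g'(a); g'(-1/4 - (1/20)*sqrt(105)) = -(400/11907)*sqrt(105), so the residue is -(400/11907)*sqrt(105).
The branch term is analytic at -1/4 + (1/20)*sqrt(105) and contributes nothing to the residue; only the rational part matters.
The factor κ**2 + κ/2 - 1/5 splits as (κ - a)(κ - a') with a = -1/4 + (1/20)*sqrt(105), a' = -1/4 - (1/20)*sqrt(105). At the order-2 pole a set g(κ) = (κ - a)^2*(rational part) = [-5/27] / (κ - a')^2.
Order-2 pole: residue = g'(a); g'(-1/4 + (1/20)*sqrt(105)) = (400/11907)*sqrt(105), so the residue is (400/11907)*sqrt(105).
List the singular points by increasing real part (a conjugate pair: the negative imaginary part first).


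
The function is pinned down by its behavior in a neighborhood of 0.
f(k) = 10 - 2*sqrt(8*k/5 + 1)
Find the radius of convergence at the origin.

The radius of convergence is 5/8.

Branch term (-2)*sqrt(1 - k/(-5/8)): its argument vanishes at k = -5/8, a square-root branch point, modulus 5/8.
The radius of convergence is the smallest modulus among the singular points: 5/8.


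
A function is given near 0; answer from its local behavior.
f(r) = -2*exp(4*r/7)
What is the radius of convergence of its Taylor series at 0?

The factor exp(4*r/7) is entire and contributes no finite singular point.
The polynomial part has no poles.
No finite singular points: the Taylor series at 0 converges everywhere.

The radius of convergence is infinite.


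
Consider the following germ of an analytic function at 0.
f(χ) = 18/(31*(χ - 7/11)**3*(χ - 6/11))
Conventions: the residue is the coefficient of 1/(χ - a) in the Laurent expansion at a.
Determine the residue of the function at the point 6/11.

The residue is -23958/31.

At the order-1 pole 6/11 set g(χ) = (χ - (6/11))*f(χ) = 18/(31*(χ - 7/11)**3).
Simple pole: residue = g(a) at a = 6/11, which is -23958/31.


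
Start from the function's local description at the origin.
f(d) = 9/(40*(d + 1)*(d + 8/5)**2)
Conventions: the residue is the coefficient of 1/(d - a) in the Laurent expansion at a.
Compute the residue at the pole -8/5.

The residue is -5/8.

At the order-2 pole -8/5 set g(d) = (d - (-8/5))^2*f(d) = 9/(40*(d + 1)).
Order-2 pole: residue = g'(a); g'(-8/5) = -5/8, so the residue is -5/8.
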